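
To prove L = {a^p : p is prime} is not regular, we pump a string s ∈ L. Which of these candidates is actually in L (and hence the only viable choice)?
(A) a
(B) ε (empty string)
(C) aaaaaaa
(C) aaaaaaa

The pumping lemma is applied to a string s that lies in L, so first check membership of each option:
- (A) a has length 1, which is not prime, so it is not in L ✗
- (B) ε has length 0, which is not prime, so it is not in L ✗
- (C) aaaaaaa has length 7, which is prime, so it is in L ✓

Only (C) aaaaaaa is in L, so it is the only candidate that could play the role of s.
(In a complete proof one picks s in terms of the pumping length p so that |s| ≥ p is guaranteed; a fixed string like aaaaaaa illustrates the shape of such an s.)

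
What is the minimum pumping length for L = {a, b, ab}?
p = 3

For a finite language L, the pumping lemma holds vacuously if p > max|s| for s ∈ L.

The longest string in L = {a, b, ab} has length 2.
If p = 3, then no string s ∈ L has |s| ≥ p, so the condition is vacuously true.

The minimum pumping length is p = 3.

Why no smaller p works: for any p ≤ 2, the longest string s ∈ L has |s| = 2 ≥ p, so it would
have to be pumpable; but pumping up (i = 2, 3, ...) produces ever longer strings, which cannot all lie in the
finite language L. So the pumping property fails for every p ≤ 2.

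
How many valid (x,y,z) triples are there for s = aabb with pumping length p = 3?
6

For s = 'aabb' with pumping length p = 3:

Constraints: |xy| ≤ 3, |y| > 0

Valid decompositions (|xy| ≤ p, |y| ≥ 1):
  • x='', y='a', z='abb'
  • x='a', y='a', z='bb'
  • x='', y='aa', z='bb'
  • x='aa', y='b', z='b'
  • x='a', y='ab', z='b'
  • x='', y='aab', z='b'

Total count: 6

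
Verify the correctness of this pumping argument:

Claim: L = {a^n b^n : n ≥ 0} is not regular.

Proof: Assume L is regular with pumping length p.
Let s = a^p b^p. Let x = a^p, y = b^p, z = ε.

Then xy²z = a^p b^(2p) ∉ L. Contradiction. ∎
The proof is INCORRECT.

Error: The decomposition violates |xy| ≤ p.
With x = a^p and y = b^p, we have |xy| = 2p > p.
The pumping lemma requires |xy| ≤ p, so y must be within the first p characters.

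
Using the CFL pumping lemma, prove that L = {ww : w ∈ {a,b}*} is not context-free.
Assume for contradiction that L is context-free, and let p ≥ 1 be the pumping length given by the pumping lemma for CFLs.
Choose s = a^p b^p a^p b^p. Then s ∈ L (take w = a^p b^p) and |s| = 4p ≥ p.
By the CFL pumping lemma, s = uvxyz for some u, v, x, y, z with |vxy| ≤ p, |vy| ≥ 1, and uv^i xy^i z ∈ L for every i ≥ 0.

Write s as four blocks A₁ B₁ A₂ B₂ with A₁ = A₂ = a^p and B₁ = B₂ = b^p. Since |vxy| ≤ p, the window vxy lies inside at most two adjacent blocks. Take i = 0 and let t = uxz, so |t| = 4p − |vy| with 1 ≤ |vy| ≤ p. If |t| is odd, t ∉ L immediately, so assume |vy| is even (hence |vy| ≥ 2) and |t|/2 = 2p − |vy|/2, which satisfies p ≤ |t|/2 ≤ 2p − 1.

Case 1 (vxy inside A₁B₁): t = a^(p−j) b^(p−l) a^p b^p with j + l = |vy|. The second half of t has length < 2p, so it is a suffix of the trailing a^p b^p and ends in b; the first half is a^(p−j) b^(p−l) a^((j+l)/2), which ends in a because (j+l)/2 ≥ 1. The halves differ, so t ∉ L.

Case 2 (vxy inside B₁A₂, straddling the middle): t = a^p b^(p−j) a^(p−l) b^p with j + l = |vy|. If t = ww, then w is a prefix of t of length ≥ p, so w begins with a^p; and w is a suffix of t of length ≥ p, so w ends with b^p. That forces |w| ≥ 2p, contradicting |w| = |t|/2 ≤ 2p − 1. So t ∉ L.

Case 3 (vxy inside A₂B₂): t = a^p b^p a^(p−j) b^(p−l) with j + l = |vy|. The first half of t is a prefix of a^p b^p, so it begins with a; the second half is b^((j+l)/2) a^(p−j) b^(p−l), which begins with b. The halves differ, so t ∉ L.

In every case uv⁰xy⁰z = uxz ∉ L.

This contradicts the CFL pumping lemma, which requires uv^i xy^i z ∈ L for all i ≥ 0.
Hence L = {ww : w ∈ {a,b}*} is not context-free. ∎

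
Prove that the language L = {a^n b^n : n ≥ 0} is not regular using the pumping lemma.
Assume for contradiction that L is regular, and let p ≥ 1 be the pumping length given by the pumping lemma.
Choose s = a^p b^p. Then s ∈ L and |s| = 2p ≥ p.
By the pumping lemma, s = xyz for some x, y, z with |xy| ≤ p, |y| ≥ 1, and xy^i z ∈ L for every i ≥ 0.
Since |xy| ≤ p and the first p symbols of s are all a's, we must have y = a^k for some k with 1 ≤ k ≤ p.

Take i = 0: xy⁰z = a^(p − k) b^p.
This string has p − k a's but p b's, and p − k < p because k ≥ 1. So xy⁰z ∉ L.

This contradicts the pumping lemma, which requires xy^i z ∈ L for all i ≥ 0.
Hence L = {a^n b^n : n ≥ 0} is not regular. ∎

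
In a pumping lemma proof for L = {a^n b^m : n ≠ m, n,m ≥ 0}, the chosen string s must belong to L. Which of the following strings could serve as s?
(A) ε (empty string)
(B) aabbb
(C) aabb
(B) aabbb

The pumping lemma is applied to a string s that lies in L, so first check membership of each option:
- (A) ε = a^0 b^0 has n = m = 0, so it is not in L ✗
- (B) aabbb = a^2 b^3 with 2 ≠ 3, so it is in L ✓
- (C) aabb = a^2 b^2 has n = m = 2, so it is not in L ✗

Only (B) aabbb is in L, so it is the only candidate that could play the role of s.
(In a complete proof one picks s in terms of the pumping length p so that |s| ≥ p is guaranteed; a fixed string like aabbb illustrates the shape of such an s.)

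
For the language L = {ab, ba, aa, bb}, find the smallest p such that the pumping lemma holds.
p = 3

For a finite language L, the pumping lemma holds vacuously if p > max|s| for s ∈ L.

The longest string in L = {ab, ba, aa, bb} has length 2.
If p = 3, then no string s ∈ L has |s| ≥ p, so the condition is vacuously true.

The minimum pumping length is p = 3.

Why no smaller p works: for any p ≤ 2, the longest string s ∈ L has |s| = 2 ≥ p, so it would
have to be pumpable; but pumping up (i = 2, 3, ...) produces ever longer strings, which cannot all lie in the
finite language L. So the pumping property fails for every p ≤ 2.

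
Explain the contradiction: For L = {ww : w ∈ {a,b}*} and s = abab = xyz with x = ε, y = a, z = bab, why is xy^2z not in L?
xy²z = aabab ∉ L

Pumping with i = 2 replaces y = a by y² = aa:
- Original: s = xyz = abab; abab splits into halves ab · ab, which are equal, so it is in L (w = ab)
- Pumped: xy²z = ε · aa · bab = aabab
- aabab has odd length 5, so it cannot be written as ww and is not in L

The pumping lemma would require xy²z ∈ L, so this decomposition yields a contradiction.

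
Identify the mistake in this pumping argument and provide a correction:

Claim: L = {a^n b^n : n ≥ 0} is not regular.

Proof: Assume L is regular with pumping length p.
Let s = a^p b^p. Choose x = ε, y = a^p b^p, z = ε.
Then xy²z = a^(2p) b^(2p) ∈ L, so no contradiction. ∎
Error: The decomposition violates |xy| ≤ p. With y = a^p b^p, |xy| = |y| = 2p > p. (The proof also miscomputes xy²z, which would be a^p b^p a^p b^p rather than a^(2p) b^(2p), and it wrongly treats one harmless decomposition as settling the matter — the prover does not get to choose the decomposition.)

Correction: The pumping lemma requires |xy| ≤ p, and the argument must handle every decomposition satisfying |xy| ≤ p, |y| ≥ 1. Since s starts with p a's, any such y consists only of a's, say y = a^k with k ≥ 1. Then xy²z = a^(p+k) b^p has unequal numbers of a's and b's, so xy²z ∉ L — the required contradiction.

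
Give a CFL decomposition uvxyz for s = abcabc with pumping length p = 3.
u='ab', v='c', x='a', y='b', z='c'

For s = abcabc with pumping length p = 3:

One valid decomposition:
- u = 'ab'
- v = 'c'
- x = 'a'
- y = 'b'
- z = 'c'

Verification:
- uvxyz = 'ab' + 'c' + 'a' + 'b' + 'c' = abcabc ✓
- |vxy| = |'cab'| = 3 ≤ 3 ✓
- |vy| = |'cb'| = 2 > 0 ✓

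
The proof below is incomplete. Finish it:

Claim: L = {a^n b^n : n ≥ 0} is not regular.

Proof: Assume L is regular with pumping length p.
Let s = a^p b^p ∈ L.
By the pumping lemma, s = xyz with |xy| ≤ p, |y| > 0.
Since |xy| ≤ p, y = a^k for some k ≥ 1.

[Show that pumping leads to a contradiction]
Consider xy²z = a^(p+k) b^p.

Since k ≥ 1, we have p + k > p.
So xy²z has more a's than b's: (p+k) a's vs p b's.
This means xy²z ∉ L because a^n b^n requires equal counts.

This contradicts the pumping lemma which states xy²z ∈ L.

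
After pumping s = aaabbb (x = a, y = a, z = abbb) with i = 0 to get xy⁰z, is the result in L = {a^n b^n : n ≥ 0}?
No

xy⁰z = a · ε · abbb = aabbb.
aabbb has 2 a's and 3 b's; 2 ≠ 3, so it is not in L.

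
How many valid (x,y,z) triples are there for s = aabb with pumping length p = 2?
3

For s = 'aabb' with pumping length p = 2:

Constraints: |xy| ≤ 2, |y| > 0

Valid decompositions (|xy| ≤ p, |y| ≥ 1):
  • x='', y='a', z='abb'
  • x='a', y='a', z='bb'
  • x='', y='aa', z='bb'

Total count: 3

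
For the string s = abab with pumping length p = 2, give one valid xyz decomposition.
x = '', y = 'ab', z = 'ab'

For s = abab and p = 2, one valid decomposition is:
- x = '' (length 0)
- y = 'ab' (length 2)
- z = 'ab' (length 2)

Verification:
- xyz = '' + 'ab' + 'ab' = abab ✓
- |xy| = 2 ≤ 2 ✓
- |y| = 2 > 0 ✓

All pumping lemma constraints are satisfied.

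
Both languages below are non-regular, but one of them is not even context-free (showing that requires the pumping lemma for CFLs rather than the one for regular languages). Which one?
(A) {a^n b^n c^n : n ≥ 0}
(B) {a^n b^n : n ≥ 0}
(A) {a^n b^n c^n : n ≥ 0}

(A) {a^n b^n c^n : n ≥ 0} requires the CFL pumping lemma.

- {a^n b^n : n ≥ 0} is context-free (but not regular)
  • Can be shown non-regular with the regular pumping lemma
  • After pumping, the number of a's and b's become unequal

- {a^n b^n c^n : n ≥ 0} is NOT context-free
  • Requires the CFL pumping lemma to prove
  • Cannot maintain three equal counts simultaneously

The CFL pumping lemma is "stronger" in that it can prove non-membership
in the larger class of context-free languages.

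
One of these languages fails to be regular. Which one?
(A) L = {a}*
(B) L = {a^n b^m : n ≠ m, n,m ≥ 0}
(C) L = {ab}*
(B) {a^n b^m : n ≠ m, n,m ≥ 0}

(B) L = {a^n b^m : n ≠ m, n,m ≥ 0} is NOT regular.

The pumping lemma can be used to prove this:
After pumping a's, we can make n = m

The other languages are regular because they can be recognized by finite automata.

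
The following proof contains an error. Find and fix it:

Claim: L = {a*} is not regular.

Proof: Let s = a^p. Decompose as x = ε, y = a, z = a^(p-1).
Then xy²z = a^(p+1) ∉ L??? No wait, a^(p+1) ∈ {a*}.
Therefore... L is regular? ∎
Error: The proof attempts to show a*  is not regular, but a* IS regular!

Correction: a* is a regular language (recognized by a simple DFA with one accepting state and self-loop on 'a'). The pumping lemma can only prove non-regularity, not regularity. For regular languages, pumping always works.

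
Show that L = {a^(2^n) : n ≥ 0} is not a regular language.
Assume for contradiction that L is regular, and let p ≥ 1 be the pumping length given by the pumping lemma.
Choose s = a^(2^p). Then s ∈ L and |s| = 2^p ≥ p.
By the pumping lemma, s = xyz for some x, y, z with |xy| ≤ p, |y| ≥ 1, and xy^i z ∈ L for every i ≥ 0.
Here y = a^k for some k with 1 ≤ k ≤ |xy| ≤ p, and p < 2^p.

Take i = 2: |xy²z| = 2^p + k.
Now 2^p < 2^p + k ≤ 2^p + p < 2^p + 2^p = 2^(p+1).
So |xy²z| lies strictly between the consecutive powers of two 2^p and 2^(p+1), hence is not a power of 2, and xy²z ∉ L.

This contradicts the pumping lemma, which requires xy^i z ∈ L for all i ≥ 0.
Hence L = {a^(2^n) : n ≥ 0} is not regular. ∎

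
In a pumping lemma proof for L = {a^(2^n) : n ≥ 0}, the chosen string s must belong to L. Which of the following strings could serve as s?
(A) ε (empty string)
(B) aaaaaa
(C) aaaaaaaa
(C) aaaaaaaa

The pumping lemma is applied to a string s that lies in L, so first check membership of each option:
- (A) ε has length 0, which is not a power of 2, so it is not in L ✗
- (B) aaaaaa has length 6, strictly between 2^2 = 4 and 2^3 = 8, so it is not in L ✗
- (C) aaaaaaaa has length 8 = 2^3, so it is in L ✓

Only (C) aaaaaaaa is in L, so it is the only candidate that could play the role of s.
(In a complete proof one picks s in terms of the pumping length p so that |s| ≥ p is guaranteed; a fixed string like aaaaaaaa illustrates the shape of such an s.)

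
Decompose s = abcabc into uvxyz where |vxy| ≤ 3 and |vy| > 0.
u='ab', v='c', x='a', y='b', z='c'

For s = abcabc with pumping length p = 3:

One valid decomposition:
- u = 'ab'
- v = 'c'
- x = 'a'
- y = 'b'
- z = 'c'

Verification:
- uvxyz = 'ab' + 'c' + 'a' + 'b' + 'c' = abcabc ✓
- |vxy| = |'cab'| = 3 ≤ 3 ✓
- |vy| = |'cb'| = 2 > 0 ✓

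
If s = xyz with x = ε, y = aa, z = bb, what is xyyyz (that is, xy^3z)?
aaaaaabb

Given x = '', y = 'aa', z = 'bb' and i = 3:

xy^3z = x + y·y·...·y (3 times) + z
       = '' + 'aa'^3 + 'bb'
       = '' + 'aaaaaa' + 'bb'
       = 'aaaaaabb'

The pumped string is 'aaaaaabb' with length 8.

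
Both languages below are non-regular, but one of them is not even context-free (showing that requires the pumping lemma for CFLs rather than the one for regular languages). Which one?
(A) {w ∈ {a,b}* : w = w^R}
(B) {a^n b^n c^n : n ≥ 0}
(B) {a^n b^n c^n : n ≥ 0}

(B) {a^n b^n c^n : n ≥ 0} requires the CFL pumping lemma.

- {w ∈ {a,b}* : w = w^R} is context-free (but not regular)
  • Can be shown non-regular with the regular pumping lemma
  • After pumping, the string is no longer symmetric

- {a^n b^n c^n : n ≥ 0} is NOT context-free
  • Requires the CFL pumping lemma to prove
  • Cannot maintain three equal counts simultaneously

The CFL pumping lemma is "stronger" in that it can prove non-membership
in the larger class of context-free languages.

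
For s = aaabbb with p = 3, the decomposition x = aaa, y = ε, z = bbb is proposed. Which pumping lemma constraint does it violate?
Violated: |y| > 0

The decomposition x = aaa, y = ε, z = bbb for s = aaabbb with p = 3
violates the constraint: |y| > 0

|y| = 0, but the pumping lemma requires |y| > 0 (y must be non-empty).

Pumping lemma constraints:
1. xyz = s (decomposition is valid)
2. |xy| ≤ p
3. |y| > 0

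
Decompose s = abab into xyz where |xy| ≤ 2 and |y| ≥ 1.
x = '', y = 'ab', z = 'ab'

For s = abab and p = 2, one valid decomposition is:
- x = '' (length 0)
- y = 'ab' (length 2)
- z = 'ab' (length 2)

Verification:
- xyz = '' + 'ab' + 'ab' = abab ✓
- |xy| = 2 ≤ 2 ✓
- |y| = 2 > 0 ✓

All pumping lemma constraints are satisfied.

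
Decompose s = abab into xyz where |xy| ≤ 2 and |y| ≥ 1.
x = '', y = 'ab', z = 'ab'

For s = abab and p = 2, one valid decomposition is:
- x = '' (length 0)
- y = 'ab' (length 2)
- z = 'ab' (length 2)

Verification:
- xyz = '' + 'ab' + 'ab' = abab ✓
- |xy| = 2 ≤ 2 ✓
- |y| = 2 > 0 ✓

All pumping lemma constraints are satisfied.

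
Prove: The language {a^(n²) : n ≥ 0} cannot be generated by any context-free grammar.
Assume for contradiction that L is context-free, and let p ≥ 1 be the pumping length given by the pumping lemma for CFLs.
Choose s = a^(p²). Then s ∈ L and |s| = p² ≥ p.
By the CFL pumping lemma, s = uvxyz for some u, v, x, y, z with |vxy| ≤ p, |vy| ≥ 1, and uv^i xy^i z ∈ L for every i ≥ 0.
All symbols are a's, so only lengths matter: let k = |vy|, with 1 ≤ k ≤ |vxy| ≤ p.

Take i = 2: |uv²xy²z| = p² + k, and p² < p² + k ≤ p² + p < (p + 1)².
So the length lies strictly between consecutive squares and is not a perfect square; uv²xy²z ∉ L.

This contradicts the CFL pumping lemma, which requires uv^i xy^i z ∈ L for all i ≥ 0.
Hence L = {a^(n²) : n ≥ 0} is not context-free. ∎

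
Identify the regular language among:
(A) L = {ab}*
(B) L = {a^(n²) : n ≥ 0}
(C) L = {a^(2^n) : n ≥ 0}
(A) {ab}*

(A) L = {ab}* is regular.

This can be recognized by a finite automaton (DFA/NFA).
Regular expressions like {ab}* define regular languages.

The other choices are not regular:
- {a^(2^n) : n ≥ 0}: After pumping, length is no longer a power of 2
- {a^(n²) : n ≥ 0}: After pumping, length is no longer a perfect square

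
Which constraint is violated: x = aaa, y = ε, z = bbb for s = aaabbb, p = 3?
Violated: |y| > 0

The decomposition x = aaa, y = ε, z = bbb for s = aaabbb with p = 3
violates the constraint: |y| > 0

|y| = 0, but the pumping lemma requires |y| > 0 (y must be non-empty).

Pumping lemma constraints:
1. xyz = s (decomposition is valid)
2. |xy| ≤ p
3. |y| > 0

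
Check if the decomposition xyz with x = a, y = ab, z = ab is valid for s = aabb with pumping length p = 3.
Violated: xyz = s

The decomposition x = a, y = ab, z = ab for s = aabb with p = 3
violates the constraint: xyz = s

xyz = 'a' + 'ab' + 'ab' = 'aabab' ≠ 'aabb' = s. The decomposition doesn't reconstruct s.

Pumping lemma constraints:
1. xyz = s (decomposition is valid)
2. |xy| ≤ p
3. |y| > 0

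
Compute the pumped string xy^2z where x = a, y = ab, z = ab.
aababab

Given x = 'a', y = 'ab', z = 'ab' and i = 2:

xy^2z = x + y·y·...·y (2 times) + z
       = 'a' + 'ab'^2 + 'ab'
       = 'a' + 'abab' + 'ab'
       = 'aababab'

The pumped string is 'aababab' with length 7.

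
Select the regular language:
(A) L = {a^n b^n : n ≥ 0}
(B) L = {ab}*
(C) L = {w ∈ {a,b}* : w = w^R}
(B) {ab}*

(B) L = {ab}* is regular.

This can be recognized by a finite automaton (DFA/NFA).
Regular expressions like {ab}* define regular languages.

The other choices are not regular:
- {w ∈ {a,b}* : w = w^R}: After pumping, the string is no longer symmetric
- {a^n b^n : n ≥ 0}: After pumping, the number of a's and b's become unequal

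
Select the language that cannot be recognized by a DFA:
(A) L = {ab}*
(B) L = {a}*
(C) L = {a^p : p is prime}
(C) {a^p : p is prime}

(C) L = {a^p : p is prime} is NOT regular.

The pumping lemma can be used to prove this:
After pumping, the length becomes composite

The other languages are regular because they can be recognized by finite automata.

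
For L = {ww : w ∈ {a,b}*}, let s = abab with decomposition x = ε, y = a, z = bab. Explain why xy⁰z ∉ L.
xy⁰z = bab ∉ L

Pumping with i = 0 replaces y = a by y⁰ = ε:
- Original: s = xyz = abab; abab splits into halves ab · ab, which are equal, so it is in L (w = ab)
- Pumped: xy⁰z = ε · ε · bab = bab
- bab has odd length 3, so it cannot be written as ww and is not in L

The pumping lemma would require xy⁰z ∈ L, so this decomposition yields a contradiction.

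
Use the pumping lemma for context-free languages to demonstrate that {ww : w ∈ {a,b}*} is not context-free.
Assume for contradiction that L is context-free, and let p ≥ 1 be the pumping length given by the pumping lemma for CFLs.
Choose s = a^p b^p a^p b^p. Then s ∈ L (take w = a^p b^p) and |s| = 4p ≥ p.
By the CFL pumping lemma, s = uvxyz for some u, v, x, y, z with |vxy| ≤ p, |vy| ≥ 1, and uv^i xy^i z ∈ L for every i ≥ 0.

Write s as four blocks A₁ B₁ A₂ B₂ with A₁ = A₂ = a^p and B₁ = B₂ = b^p. Since |vxy| ≤ p, the window vxy lies inside at most two adjacent blocks. Take i = 0 and let t = uxz, so |t| = 4p − |vy| with 1 ≤ |vy| ≤ p. If |t| is odd, t ∉ L immediately, so assume |vy| is even (hence |vy| ≥ 2) and |t|/2 = 2p − |vy|/2, which satisfies p ≤ |t|/2 ≤ 2p − 1.

Case 1 (vxy inside A₁B₁): t = a^(p−j) b^(p−l) a^p b^p with j + l = |vy|. The second half of t has length < 2p, so it is a suffix of the trailing a^p b^p and ends in b; the first half is a^(p−j) b^(p−l) a^((j+l)/2), which ends in a because (j+l)/2 ≥ 1. The halves differ, so t ∉ L.

Case 2 (vxy inside B₁A₂, straddling the middle): t = a^p b^(p−j) a^(p−l) b^p with j + l = |vy|. If t = ww, then w is a prefix of t of length ≥ p, so w begins with a^p; and w is a suffix of t of length ≥ p, so w ends with b^p. That forces |w| ≥ 2p, contradicting |w| = |t|/2 ≤ 2p − 1. So t ∉ L.

Case 3 (vxy inside A₂B₂): t = a^p b^p a^(p−j) b^(p−l) with j + l = |vy|. The first half of t is a prefix of a^p b^p, so it begins with a; the second half is b^((j+l)/2) a^(p−j) b^(p−l), which begins with b. The halves differ, so t ∉ L.

In every case uv⁰xy⁰z = uxz ∉ L.

This contradicts the CFL pumping lemma, which requires uv^i xy^i z ∈ L for all i ≥ 0.
Hence L = {ww : w ∈ {a,b}*} is not context-free. ∎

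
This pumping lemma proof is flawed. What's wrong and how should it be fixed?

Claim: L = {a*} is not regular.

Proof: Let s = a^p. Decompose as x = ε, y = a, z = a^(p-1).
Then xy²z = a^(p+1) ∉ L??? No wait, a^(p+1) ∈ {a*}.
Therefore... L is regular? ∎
Error: The proof attempts to show a*  is not regular, but a* IS regular!

Correction: a* is a regular language (recognized by a simple DFA with one accepting state and self-loop on 'a'). The pumping lemma can only prove non-regularity, not regularity. For regular languages, pumping always works.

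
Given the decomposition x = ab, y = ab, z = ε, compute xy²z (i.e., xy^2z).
ababab

Given x = 'ab', y = 'ab', z = '' and i = 2:

xy^2z = x + y·y·...·y (2 times) + z
       = 'ab' + 'ab'^2 + ''
       = 'ab' + 'abab' + ''
       = 'ababab'

The pumped string is 'ababab' with length 6.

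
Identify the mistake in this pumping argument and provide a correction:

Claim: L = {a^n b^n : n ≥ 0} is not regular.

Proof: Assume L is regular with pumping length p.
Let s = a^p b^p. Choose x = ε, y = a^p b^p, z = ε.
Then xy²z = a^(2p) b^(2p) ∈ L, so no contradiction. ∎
Error: The decomposition violates |xy| ≤ p. With y = a^p b^p, |xy| = |y| = 2p > p. (The proof also miscomputes xy²z, which would be a^p b^p a^p b^p rather than a^(2p) b^(2p), and it wrongly treats one harmless decomposition as settling the matter — the prover does not get to choose the decomposition.)

Correction: The pumping lemma requires |xy| ≤ p, and the argument must handle every decomposition satisfying |xy| ≤ p, |y| ≥ 1. Since s starts with p a's, any such y consists only of a's, say y = a^k with k ≥ 1. Then xy²z = a^(p+k) b^p has unequal numbers of a's and b's, so xy²z ∉ L — the required contradiction.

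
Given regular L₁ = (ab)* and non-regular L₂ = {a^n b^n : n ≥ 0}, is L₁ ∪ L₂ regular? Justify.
No — L₁ ∪ L₂ is not regular.

Let U = (ab)* ∪ {a^n b^n}. If U were regular, then U ∩ aa*bb* would be regular (closure under intersection with a regular language). But (ab)* ∩ aa*bb* = {ab} and {a^n b^n} ∩ aa*bb* = {a^n b^n : n ≥ 1}, so U ∩ aa*bb* = {a^n b^n : n ≥ 1}, which is not regular. Hence U is not regular.

Note that the bare facts "L₁ regular, L₂ non-regular" do not settle the question by themselves: the closure of regular languages under ∪, ∩, complement and difference applies only when BOTH operands are regular. With a non-regular operand the result can come out regular or non-regular depending on the specific languages, so one has to work out L₁ ∪ L₂ for this particular pair, as above.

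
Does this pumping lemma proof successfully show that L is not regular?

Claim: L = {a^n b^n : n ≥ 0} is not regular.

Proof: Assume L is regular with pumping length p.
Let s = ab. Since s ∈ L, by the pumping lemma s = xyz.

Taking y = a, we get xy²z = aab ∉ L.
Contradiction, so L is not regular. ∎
The proof is INCORRECT.

Error: The string s = ab may be shorter than p.
The pumping lemma only applies to strings with |s| ≥ p, and p is not under our control.
We must choose s in terms of p, e.g. s = a^p b^p, to ensure |s| ≥ p.
(The proof also fixes one particular y; a valid argument must handle every decomposition with |xy| ≤ p and |y| ≥ 1 — for s = a^p b^p this forces y = a^k, and then xy²z = a^(p+k) b^p ∉ L.)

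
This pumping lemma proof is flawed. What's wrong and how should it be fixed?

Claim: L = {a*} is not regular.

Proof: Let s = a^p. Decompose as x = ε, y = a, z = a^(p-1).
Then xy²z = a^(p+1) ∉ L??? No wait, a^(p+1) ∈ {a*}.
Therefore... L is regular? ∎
Error: The proof attempts to show a*  is not regular, but a* IS regular!

Correction: a* is a regular language (recognized by a simple DFA with one accepting state and self-loop on 'a'). The pumping lemma can only prove non-regularity, not regularity. For regular languages, pumping always works.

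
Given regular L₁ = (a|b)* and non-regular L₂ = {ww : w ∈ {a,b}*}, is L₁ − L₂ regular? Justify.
No — L₁ − L₂ is not regular.

L₁ − L₂ is the complement of {ww} within {a,b}*. If it were regular, its complement {ww} would be regular as well (regular languages are closed under complement) — contradiction. So L₁ − L₂ is not regular.

Note that the bare facts "L₁ regular, L₂ non-regular" do not settle the question by themselves: the closure of regular languages under ∪, ∩, complement and difference applies only when BOTH operands are regular. With a non-regular operand the result can come out regular or non-regular depending on the specific languages, so one has to work out L₁ − L₂ for this particular pair, as above.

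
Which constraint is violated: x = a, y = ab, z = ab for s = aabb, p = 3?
Violated: xyz = s

The decomposition x = a, y = ab, z = ab for s = aabb with p = 3
violates the constraint: xyz = s

xyz = 'a' + 'ab' + 'ab' = 'aabab' ≠ 'aabb' = s. The decomposition doesn't reconstruct s.

Pumping lemma constraints:
1. xyz = s (decomposition is valid)
2. |xy| ≤ p
3. |y| > 0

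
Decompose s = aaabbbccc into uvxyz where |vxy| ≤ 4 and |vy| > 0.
u='aa', v='a', x='bb', y='b', z='ccc'

For s = aaabbbccc with pumping length p = 4:

One valid decomposition:
- u = 'aa'
- v = 'a'
- x = 'bb'
- y = 'b'
- z = 'ccc'

Verification:
- uvxyz = 'aa' + 'a' + 'bb' + 'b' + 'ccc' = aaabbbccc ✓
- |vxy| = |'abbb'| = 4 ≤ 4 ✓
- |vy| = |'ab'| = 2 > 0 ✓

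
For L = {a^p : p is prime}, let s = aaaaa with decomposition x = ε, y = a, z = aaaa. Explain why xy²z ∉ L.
xy²z = aaaaaa ∉ L

Pumping with i = 2 replaces y = a by y² = aa:
- Original: s = xyz = aaaaa; aaaaa has length 5, which is prime, so it is in L
- Pumped: xy²z = ε · aa · aaaa = aaaaaa
- aaaaaa has length 6 = 2 × 3, which is not prime, so it is not in L

The pumping lemma would require xy²z ∈ L, so this decomposition yields a contradiction.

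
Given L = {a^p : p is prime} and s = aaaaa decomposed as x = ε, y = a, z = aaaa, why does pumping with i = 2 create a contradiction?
xy²z = aaaaaa ∉ L

Pumping with i = 2 replaces y = a by y² = aa:
- Original: s = xyz = aaaaa; aaaaa has length 5, which is prime, so it is in L
- Pumped: xy²z = ε · aa · aaaa = aaaaaa
- aaaaaa has length 6 = 2 × 3, which is not prime, so it is not in L

The pumping lemma would require xy²z ∈ L, so this decomposition yields a contradiction.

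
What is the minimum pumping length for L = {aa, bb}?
p = 3

For a finite language L, the pumping lemma holds vacuously if p > max|s| for s ∈ L.

The longest string in L = {aa, bb} has length 2.
If p = 3, then no string s ∈ L has |s| ≥ p, so the condition is vacuously true.

The minimum pumping length is p = 3.

Why no smaller p works: for any p ≤ 2, the longest string s ∈ L has |s| = 2 ≥ p, so it would
have to be pumpable; but pumping up (i = 2, 3, ...) produces ever longer strings, which cannot all lie in the
finite language L. So the pumping property fails for every p ≤ 2.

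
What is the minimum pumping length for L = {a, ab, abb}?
p = 4

For a finite language L, the pumping lemma holds vacuously if p > max|s| for s ∈ L.

The longest string in L = {a, ab, abb} has length 3.
If p = 4, then no string s ∈ L has |s| ≥ p, so the condition is vacuously true.

The minimum pumping length is p = 4.

Why no smaller p works: for any p ≤ 3, the longest string s ∈ L has |s| = 3 ≥ p, so it would
have to be pumpable; but pumping up (i = 2, 3, ...) produces ever longer strings, which cannot all lie in the
finite language L. So the pumping property fails for every p ≤ 3.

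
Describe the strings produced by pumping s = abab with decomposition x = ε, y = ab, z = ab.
{xy^i z : i ≥ 0} = {(ab)^(i+1) : i ≥ 0} = {ab, abab, ababab, ...}

With x = ε, y = ab, z = ab: Pumping 'ab' gives strings of alternating a's and b's.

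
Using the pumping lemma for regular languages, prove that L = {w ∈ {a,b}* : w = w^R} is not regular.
Assume for contradiction that L is regular, and let p ≥ 1 be the pumping length given by the pumping lemma.
Choose s = a^p b a^p. Then s ∈ L (it reads the same in both directions) and |s| = 2p + 1 ≥ p.
By the pumping lemma, s = xyz for some x, y, z with |xy| ≤ p, |y| ≥ 1, and xy^i z ∈ L for every i ≥ 0.
Since |xy| ≤ p and the first p symbols of s are all a's, y = a^k for some k with 1 ≤ k ≤ p.

Take i = 2: xy²z = a^(p + k) b a^p.
Its reversal is a^p b a^(p + k). These differ because the block of a's before the unique b has length p + k in one and p in the other, and p + k ≠ p since k ≥ 1. So xy²z is not a palindrome, i.e. xy²z ∉ L.

This contradicts the pumping lemma, which requires xy^i z ∈ L for all i ≥ 0.
Hence L = {w ∈ {a,b}* : w = w^R} is not regular. ∎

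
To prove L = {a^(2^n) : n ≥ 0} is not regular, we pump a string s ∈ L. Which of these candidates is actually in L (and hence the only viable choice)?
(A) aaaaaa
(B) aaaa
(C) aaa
(B) aaaa

The pumping lemma is applied to a string s that lies in L, so first check membership of each option:
- (A) aaaaaa has length 6, strictly between 2^2 = 4 and 2^3 = 8, so it is not in L ✗
- (B) aaaa has length 4 = 2^2, so it is in L ✓
- (C) aaa has length 3, strictly between 2^1 = 2 and 2^2 = 4, so it is not in L ✗

Only (B) aaaa is in L, so it is the only candidate that could play the role of s.
(In a complete proof one picks s in terms of the pumping length p so that |s| ≥ p is guaranteed; a fixed string like aaaa illustrates the shape of such an s.)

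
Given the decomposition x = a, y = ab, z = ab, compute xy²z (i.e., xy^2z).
aababab

Given x = 'a', y = 'ab', z = 'ab' and i = 2:

xy^2z = x + y·y·...·y (2 times) + z
       = 'a' + 'ab'^2 + 'ab'
       = 'a' + 'abab' + 'ab'
       = 'aababab'

The pumped string is 'aababab' with length 7.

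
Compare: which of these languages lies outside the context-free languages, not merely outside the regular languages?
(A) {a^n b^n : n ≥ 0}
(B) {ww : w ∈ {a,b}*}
(B) {ww : w ∈ {a,b}*}

(B) {ww : w ∈ {a,b}*} requires the CFL pumping lemma.

- {a^n b^n : n ≥ 0} is context-free (but not regular)
  • Can be shown non-regular with the regular pumping lemma
  • After pumping, the number of a's and b's become unequal

- {ww : w ∈ {a,b}*} is NOT context-free
  • Requires the CFL pumping lemma to prove
  • Even a PDA cannot compare two arbitrary halves symbol by symbol; CFL pumping on a^p b^p a^p b^p fails

The CFL pumping lemma is "stronger" in that it can prove non-membership
in the larger class of context-free languages.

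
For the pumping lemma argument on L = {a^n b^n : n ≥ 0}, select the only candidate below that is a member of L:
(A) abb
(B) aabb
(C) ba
(B) aabb

The pumping lemma is applied to a string s that lies in L, so first check membership of each option:
- (A) abb has 1 a's and 2 b's; 1 ≠ 2, so it is not in L ✗
- (B) aabb = a^2 b^2 has equal counts (2 = 2), so it is in L ✓
- (C) ba has an a after a b, so it is not of the form a^n b^n and is not in L ✗

Only (B) aabb is in L, so it is the only candidate that could play the role of s.
(In a complete proof one picks s in terms of the pumping length p so that |s| ≥ p is guaranteed; a fixed string like aabb illustrates the shape of such an s.)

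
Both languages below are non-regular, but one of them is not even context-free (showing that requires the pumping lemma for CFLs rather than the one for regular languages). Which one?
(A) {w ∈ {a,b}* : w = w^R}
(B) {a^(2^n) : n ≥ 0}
(B) {a^(2^n) : n ≥ 0}

(B) {a^(2^n) : n ≥ 0} requires the CFL pumping lemma.

- {w ∈ {a,b}* : w = w^R} is context-free (but not regular)
  • Can be shown non-regular with the regular pumping lemma
  • After pumping, the string is no longer symmetric

- {a^(2^n) : n ≥ 0} is NOT context-free
  • Requires the CFL pumping lemma to prove
  • Gaps between powers of 2 grow exponentially

The CFL pumping lemma is "stronger" in that it can prove non-membership
in the larger class of context-free languages.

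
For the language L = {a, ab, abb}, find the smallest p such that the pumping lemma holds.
p = 4

For a finite language L, the pumping lemma holds vacuously if p > max|s| for s ∈ L.

The longest string in L = {a, ab, abb} has length 3.
If p = 4, then no string s ∈ L has |s| ≥ p, so the condition is vacuously true.

The minimum pumping length is p = 4.

Why no smaller p works: for any p ≤ 3, the longest string s ∈ L has |s| = 3 ≥ p, so it would
have to be pumpable; but pumping up (i = 2, 3, ...) produces ever longer strings, which cannot all lie in the
finite language L. So the pumping property fails for every p ≤ 3.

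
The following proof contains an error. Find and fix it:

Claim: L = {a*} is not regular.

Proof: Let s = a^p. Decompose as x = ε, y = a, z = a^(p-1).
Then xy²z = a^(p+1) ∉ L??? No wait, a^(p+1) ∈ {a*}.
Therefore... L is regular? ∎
Error: The proof attempts to show a*  is not regular, but a* IS regular!

Correction: a* is a regular language (recognized by a simple DFA with one accepting state and self-loop on 'a'). The pumping lemma can only prove non-regularity, not regularity. For regular languages, pumping always works.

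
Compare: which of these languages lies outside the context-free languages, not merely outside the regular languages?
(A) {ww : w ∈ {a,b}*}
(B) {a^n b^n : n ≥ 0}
(A) {ww : w ∈ {a,b}*}

(A) {ww : w ∈ {a,b}*} requires the CFL pumping lemma.

- {a^n b^n : n ≥ 0} is context-free (but not regular)
  • Can be shown non-regular with the regular pumping lemma
  • After pumping, the number of a's and b's become unequal

- {ww : w ∈ {a,b}*} is NOT context-free
  • Requires the CFL pumping lemma to prove
  • Even a PDA cannot compare two arbitrary halves symbol by symbol; CFL pumping on a^p b^p a^p b^p fails

The CFL pumping lemma is "stronger" in that it can prove non-membership
in the larger class of context-free languages.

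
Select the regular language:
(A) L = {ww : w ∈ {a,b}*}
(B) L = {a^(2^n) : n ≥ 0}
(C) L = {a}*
(C) {a}*

(C) L = {a}* is regular.

This can be recognized by a finite automaton (DFA/NFA).
Regular expressions like {a}* define regular languages.

The other choices are not regular:
- {a^(2^n) : n ≥ 0}: After pumping, length is no longer a power of 2
- {ww : w ∈ {a,b}*}: After pumping, the two halves no longer match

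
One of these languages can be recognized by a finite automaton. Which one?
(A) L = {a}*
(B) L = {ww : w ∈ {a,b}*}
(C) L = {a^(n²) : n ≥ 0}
(A) {a}*

(A) L = {a}* is regular.

This can be recognized by a finite automaton (DFA/NFA).
Regular expressions like {a}* define regular languages.

The other choices are not regular:
- {ww : w ∈ {a,b}*}: After pumping, the two halves no longer match
- {a^(n²) : n ≥ 0}: After pumping, length is no longer a perfect square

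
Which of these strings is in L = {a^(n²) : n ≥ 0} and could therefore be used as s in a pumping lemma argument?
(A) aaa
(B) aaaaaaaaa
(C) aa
(B) aaaaaaaaa

The pumping lemma is applied to a string s that lies in L, so first check membership of each option:
- (A) aaa has length 3, strictly between 1² = 1 and 2² = 4, so it is not in L ✗
- (B) aaaaaaaaa has length 9 = 3², a perfect square, so it is in L ✓
- (C) aa has length 2, strictly between 1² = 1 and 2² = 4, so it is not in L ✗

Only (B) aaaaaaaaa is in L, so it is the only candidate that could play the role of s.
(In a complete proof one picks s in terms of the pumping length p so that |s| ≥ p is guaranteed; a fixed string like aaaaaaaaa illustrates the shape of such an s.)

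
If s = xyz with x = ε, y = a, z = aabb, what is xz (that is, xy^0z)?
aabb

Given x = '', y = 'a', z = 'aabb' and i = 0:

xy^0z = x + y·y·...·y (0 times) + z
       = '' + 'a'^0 + 'aabb'
       = '' + '' + 'aabb'
       = 'aabb'

The pumped string is 'aabb' with length 4.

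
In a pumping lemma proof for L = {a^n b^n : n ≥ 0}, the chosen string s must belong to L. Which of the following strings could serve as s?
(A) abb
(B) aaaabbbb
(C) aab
(B) aaaabbbb

The pumping lemma is applied to a string s that lies in L, so first check membership of each option:
- (A) abb has 1 a's and 2 b's; 1 ≠ 2, so it is not in L ✗
- (B) aaaabbbb = a^4 b^4 has equal counts (4 = 4), so it is in L ✓
- (C) aab has 2 a's and 1 b's; 2 ≠ 1, so it is not in L ✗

Only (B) aaaabbbb is in L, so it is the only candidate that could play the role of s.
(In a complete proof one picks s in terms of the pumping length p so that |s| ≥ p is guaranteed; a fixed string like aaaabbbb illustrates the shape of such an s.)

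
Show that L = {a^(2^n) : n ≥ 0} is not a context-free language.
Assume for contradiction that L is context-free, and let p ≥ 1 be the pumping length given by the pumping lemma for CFLs.
Choose s = a^(2^p). Then s ∈ L and |s| = 2^p ≥ p.
By the CFL pumping lemma, s = uvxyz for some u, v, x, y, z with |vxy| ≤ p, |vy| ≥ 1, and uv^i xy^i z ∈ L for every i ≥ 0.
All symbols are a's, so only lengths matter: let k = |vy|, with 1 ≤ k ≤ |vxy| ≤ p < 2^p.

Take i = 2: |uv²xy²z| = 2^p + k, and 2^p < 2^p + k < 2^p + 2^p = 2^(p+1).
So the length lies strictly between consecutive powers of two and is not a power of 2; uv²xy²z ∉ L.

This contradicts the CFL pumping lemma, which requires uv^i xy^i z ∈ L for all i ≥ 0.
Hence L = {a^(2^n) : n ≥ 0} is not context-free. ∎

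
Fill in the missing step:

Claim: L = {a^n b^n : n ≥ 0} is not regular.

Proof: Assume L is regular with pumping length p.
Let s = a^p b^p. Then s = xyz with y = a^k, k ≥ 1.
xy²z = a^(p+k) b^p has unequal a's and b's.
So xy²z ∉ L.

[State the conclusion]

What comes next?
This contradicts the pumping lemma for regular languages,
which guarantees xy^i z ∈ L for all i ≥ 0.

Since our assumption that L is regular leads to a contradiction,
we conclude that L = {a^n b^n : n ≥ 0} is NOT regular. ∎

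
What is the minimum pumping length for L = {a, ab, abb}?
p = 4

For a finite language L, the pumping lemma holds vacuously if p > max|s| for s ∈ L.

The longest string in L = {a, ab, abb} has length 3.
If p = 4, then no string s ∈ L has |s| ≥ p, so the condition is vacuously true.

The minimum pumping length is p = 4.

Why no smaller p works: for any p ≤ 3, the longest string s ∈ L has |s| = 3 ≥ p, so it would
have to be pumpable; but pumping up (i = 2, 3, ...) produces ever longer strings, which cannot all lie in the
finite language L. So the pumping property fails for every p ≤ 3.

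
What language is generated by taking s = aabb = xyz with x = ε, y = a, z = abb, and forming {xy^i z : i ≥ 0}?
{xy^i z : i ≥ 0} = {a^(i+1) b^2 : i ≥ 0} = {abb, aabb, aaabb, ...}

With x = ε, y = a, z = abb: Starting with aabb and pumping the first 'a' (z = abb keeps the second 'a'), we get strings with i+1 a's followed by 2 b's for i = 0, 1, 2, ...; note bb is not produced because z always contributes one a.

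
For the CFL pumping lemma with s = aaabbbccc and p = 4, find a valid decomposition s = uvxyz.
u='aa', v='a', x='bb', y='b', z='ccc'

For s = aaabbbccc with pumping length p = 4:

One valid decomposition:
- u = 'aa'
- v = 'a'
- x = 'bb'
- y = 'b'
- z = 'ccc'

Verification:
- uvxyz = 'aa' + 'a' + 'bb' + 'b' + 'ccc' = aaabbbccc ✓
- |vxy| = |'abbb'| = 4 ≤ 4 ✓
- |vy| = |'ab'| = 2 > 0 ✓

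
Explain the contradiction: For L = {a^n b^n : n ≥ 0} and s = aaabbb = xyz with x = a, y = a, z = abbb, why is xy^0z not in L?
xy⁰z = aabbb ∉ L

Pumping with i = 0 replaces y = a by y⁰ = ε:
- Original: s = xyz = aaabbb; aaabbb = a^3 b^3 has equal counts (3 = 3), so it is in L
- Pumped: xy⁰z = a · ε · abbb = aabbb
- aabbb has 2 a's and 3 b's; 2 ≠ 3, so it is not in L

The pumping lemma would require xy⁰z ∈ L, so this decomposition yields a contradiction.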